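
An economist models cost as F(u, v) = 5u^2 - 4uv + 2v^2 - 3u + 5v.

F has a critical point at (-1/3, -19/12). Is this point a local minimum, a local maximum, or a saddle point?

local minimum

The Hessian of F is constant: H = [[10, -4], [-4, 4]].
det(H) = 10·4 − (-4)² = 24.
det(H) > 0 and tr(H) = 14 > 0, so H is positive definite and the point is a local minimum.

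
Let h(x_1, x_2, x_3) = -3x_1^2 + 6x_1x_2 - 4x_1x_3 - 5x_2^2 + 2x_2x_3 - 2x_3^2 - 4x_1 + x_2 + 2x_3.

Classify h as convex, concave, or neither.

h is quadratic, so its Hessian is the constant matrix H = [[-6, 6, -4], [6, -10, 2], [-4, 2, -4]].
Leading principal minors: -6, 24, -8.
Signs alternate −, +, − ⇒ H ≺ 0 ⇒ concave.

concave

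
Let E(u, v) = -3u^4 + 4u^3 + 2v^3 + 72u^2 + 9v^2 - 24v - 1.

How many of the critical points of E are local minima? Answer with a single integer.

1

E separates as a function of u plus a function of v, so ∇E=0 decouples.
∂E/∂u = -12u(u - 4)(u + 3) = 0 at u ∈ {-3, 0, 4}; ∂E/∂v = 6(v - 1)(v + 4) = 0 at v ∈ {-4, 1}.
The Hessian is diagonal: diag(E_uu, E_vv). Second derivatives: E_uu(-3)=-252, E_uu(0)=144, E_uu(4)=-336; E_vv(-4)=-30, E_vv(1)=30.
Local minima occur where both diagonal entries positive: (0, 1). Count: 1.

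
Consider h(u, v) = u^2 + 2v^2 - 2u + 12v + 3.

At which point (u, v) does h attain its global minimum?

h(u,v) separates as P(u) + Q(v) + 3, so its minimum is min P + min Q + 3.
P'(u) = 2u - 2 vanishes at u ∈ {1}; Q'(v) = 4v + 12 vanishes at v ∈ {-3}.
Local minima of P (where P''>0): P(1)=-1. Local minima of Q: Q(-3)=-18.
So the global minimum of h is P(1) + Q(-3) + 3 = -1 − 18 + 3 = -16, attained at (1, -3).

(1, -3)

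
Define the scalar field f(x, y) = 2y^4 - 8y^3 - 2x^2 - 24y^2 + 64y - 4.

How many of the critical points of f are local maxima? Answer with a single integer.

1

f separates as a function of x plus a function of y, so ∇f=0 decouples.
∂f/∂x = -4x = 0 at x ∈ {0}; ∂f/∂y = 8(y - 4)(y - 1)(y + 2) = 0 at y ∈ {-2, 1, 4}.
The Hessian is diagonal: diag(f_xx, f_yy). Second derivatives: f_xx(0)=-4; f_yy(-2)=144, f_yy(1)=-72, f_yy(4)=144.
Local maxima occur where both diagonal entries negative: (0, 1). Count: 1.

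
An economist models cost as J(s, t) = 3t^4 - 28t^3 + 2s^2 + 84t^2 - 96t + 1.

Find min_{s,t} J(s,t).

J(s,t) separates as P(s) + Q(t) + 1, so its minimum is min P + min Q + 1.
P'(s) = 4s vanishes at s ∈ {0}; Q'(t) = 12(t - 4)(t - 2)(t - 1) vanishes at t ∈ {1, 2, 4}.
Local minima of P (where P''>0): P(0)=0. Local minima of Q: Q(1)=-37, Q(4)=-64.
So the global minimum of J is P(0) + Q(4) + 1 = 0 − 64 + 1 = -63, attained at (0, 4).

-63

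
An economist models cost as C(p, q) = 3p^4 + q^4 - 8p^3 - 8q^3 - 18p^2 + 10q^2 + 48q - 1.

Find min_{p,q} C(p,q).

-165

C(p,q) separates as A(p) + B(q) − 1, so its minimum is min A + min B − 1.
A'(p) = 12p(p - 3)(p + 1) vanishes at p ∈ {-1, 0, 3}; B'(q) = 4(q - 4)(q - 3)(q + 1) vanishes at q ∈ {-1, 3, 4}.
Local minima of A (where A''>0): A(-1)=-7, A(3)=-135. Local minima of B: B(-1)=-29, B(4)=96.
So the global minimum of C is A(3) + B(-1) − 1 = -135 − 29 − 1 = -165, attained at (3, -1).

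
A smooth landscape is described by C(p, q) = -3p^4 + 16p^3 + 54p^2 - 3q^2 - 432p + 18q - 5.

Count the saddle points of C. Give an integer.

1

C separates as a function of p plus a function of q, so ∇C=0 decouples.
∂C/∂p = -12(p - 4)(p - 3)(p + 3) = 0 at p ∈ {-3, 3, 4}; ∂C/∂q = -6(q - 3) = 0 at q ∈ {3}.
The Hessian is diagonal: diag(C_pp, C_qq). Second derivatives: C_pp(-3)=-504, C_pp(3)=72, C_pp(4)=-84; C_qq(3)=-6.
Saddle points occur where the two diagonal entries have opposite signs: (3, 3). Count: 1.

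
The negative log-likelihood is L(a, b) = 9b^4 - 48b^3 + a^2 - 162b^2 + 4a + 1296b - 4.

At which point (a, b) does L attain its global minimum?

(-2, -3)

L(a,b) separates as P(a) + Q(b) − 4, so its minimum is min P + min Q − 4.
P'(a) = 2a + 4 vanishes at a ∈ {-2}; Q'(b) = 36(b - 4)(b - 3)(b + 3) vanishes at b ∈ {-3, 3, 4}.
Local minima of P (where P''>0): P(-2)=-4. Local minima of Q: Q(-3)=-3321, Q(4)=1824.
So the global minimum of L is P(-2) + Q(-3) − 4 = -4 − 3321 − 4 = -3329, attained at (-2, -3).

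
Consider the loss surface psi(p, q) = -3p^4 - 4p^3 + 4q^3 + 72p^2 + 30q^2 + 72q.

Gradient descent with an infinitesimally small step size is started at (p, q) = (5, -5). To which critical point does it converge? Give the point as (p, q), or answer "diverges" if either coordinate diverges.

psi is separable, so gradient descent decouples: p follows -∂psi/∂p, q follows -∂psi/∂q.
∂psi/∂p = -12p(p - 3)(p + 4); at p=5 this is -1080, so p increases.
∂psi/∂q = 12(q + 2)(q + 3); at q=-5 this is 72, so q decreases.
The p-coordinate has no critical point in that direction and runs off to infinity.

diverges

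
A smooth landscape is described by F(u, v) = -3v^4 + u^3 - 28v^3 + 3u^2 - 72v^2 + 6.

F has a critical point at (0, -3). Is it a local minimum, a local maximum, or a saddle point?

The mixed partial ∂²F/∂u∂v is 0, so the Hessian at any point is diag(F_uu, F_vv) = diag(6(u + 1), -12(3v^2 + 14v + 12)).
At (0, -3): H = diag(6, 36).
Both eigenvalues are positive, so H is positive definite: a local minimum.

local minimum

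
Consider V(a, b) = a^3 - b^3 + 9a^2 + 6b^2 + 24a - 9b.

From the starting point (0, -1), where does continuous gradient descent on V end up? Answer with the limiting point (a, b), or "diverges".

V is separable, so gradient descent decouples: a follows -∂V/∂a, b follows -∂V/∂b.
∂V/∂a = 3(a + 2)(a + 4); at a=0 this is 24, so a decreases.
∂V/∂b = -3(b - 3)(b - 1); at b=-1 this is -24, so b increases.
a converges to its nearest critical value -2 (a local min of the a-part); b converges to 1. The iterate converges to (-2, 1).

(-2, 1)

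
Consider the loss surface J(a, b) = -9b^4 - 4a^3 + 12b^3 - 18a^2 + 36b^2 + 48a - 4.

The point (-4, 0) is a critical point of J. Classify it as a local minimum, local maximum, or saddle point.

The mixed partial ∂²J/∂a∂b is 0, so the Hessian at any point is diag(J_aa, J_bb) = diag(-12(2a + 3), 36(-3b^2 + 2b + 2)).
At (-4, 0): H = diag(60, 72).
Both eigenvalues are positive, so H is positive definite: a local minimum.

local minimum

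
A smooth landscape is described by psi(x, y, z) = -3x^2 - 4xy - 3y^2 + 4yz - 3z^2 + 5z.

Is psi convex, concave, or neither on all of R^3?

concave

psi is quadratic, so its Hessian is the constant matrix H = [[-6, -4, 0], [-4, -6, 4], [0, 4, -6]].
Leading principal minors: -6, 20, -24.
Signs alternate −, +, − ⇒ H ≺ 0 ⇒ concave.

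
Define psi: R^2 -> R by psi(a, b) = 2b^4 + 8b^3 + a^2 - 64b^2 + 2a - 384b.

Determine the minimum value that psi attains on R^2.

psi(a,b) separates as P(a) + Q(b), so its minimum is min P + min Q.
P'(a) = 2a + 2 vanishes at a ∈ {-1}; Q'(b) = 8(b - 4)(b + 3)(b + 4) vanishes at b ∈ {-4, -3, 4}.
Local minima of P (where P''>0): P(-1)=-1. Local minima of Q: Q(-4)=512, Q(4)=-1536.
So the global minimum of psi is P(-1) + Q(4) = -1 − 1536 = -1537, attained at (-1, 4).

-1537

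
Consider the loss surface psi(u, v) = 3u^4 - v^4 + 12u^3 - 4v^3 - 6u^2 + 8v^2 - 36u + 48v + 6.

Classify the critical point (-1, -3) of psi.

The mixed partial ∂²psi/∂u∂v is 0, so the Hessian at any point is diag(psi_uu, psi_vv) = diag(12(3u^2 + 6u - 1), 4(-3v^2 - 6v + 4)).
At (-1, -3): H = diag(-48, -20).
Both eigenvalues are negative, so H is negative definite: a local maximum.

local maximum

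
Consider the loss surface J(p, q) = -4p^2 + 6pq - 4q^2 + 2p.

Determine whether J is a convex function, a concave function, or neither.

J is quadratic, so its Hessian is the constant matrix H = [[-8, 6], [6, -8]].
det(H) = 28, tr(H) = -16.
det(H) > 0 and tr(H) < 0, so H is negative definite everywhere: concave.

concave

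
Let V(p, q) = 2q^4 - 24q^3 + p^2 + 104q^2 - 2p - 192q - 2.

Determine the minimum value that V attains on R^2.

V(p,q) separates as A(p) + B(q) − 2, so its minimum is min A + min B − 2.
A'(p) = 2p - 2 vanishes at p ∈ {1}; B'(q) = 8(q - 4)(q - 3)(q - 2) vanishes at q ∈ {2, 3, 4}.
Local minima of A (where A''>0): A(1)=-1. Local minima of B: B(2)=-128, B(4)=-128.
So the global minimum of V is A(1) + B(2) − 2 = -1 − 128 − 2 = -131, attained at (1, 2).

-131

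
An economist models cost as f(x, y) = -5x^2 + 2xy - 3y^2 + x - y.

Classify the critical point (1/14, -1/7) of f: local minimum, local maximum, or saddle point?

The Hessian of f is constant: H = [[-10, 2], [2, -6]].
det(H) = (-10)·(-6) − 2² = 56.
det(H) > 0 and tr(H) = -16 < 0, so H is negative definite and the point is a local maximum.

local maximum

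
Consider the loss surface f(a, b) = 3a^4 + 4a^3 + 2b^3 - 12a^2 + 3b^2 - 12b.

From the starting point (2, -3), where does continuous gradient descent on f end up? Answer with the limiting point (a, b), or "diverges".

f is separable, so gradient descent decouples: a follows -∂f/∂a, b follows -∂f/∂b.
∂f/∂a = 12a(a - 1)(a + 2); at a=2 this is 96, so a decreases.
∂f/∂b = 6(b - 1)(b + 2); at b=-3 this is 24, so b decreases.
The b-coordinate has no critical point in that direction and runs off to infinity.

diverges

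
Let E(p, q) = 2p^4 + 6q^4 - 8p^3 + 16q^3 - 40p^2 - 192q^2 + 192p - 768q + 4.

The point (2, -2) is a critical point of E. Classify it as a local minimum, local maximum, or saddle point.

local maximum

The mixed partial ∂²E/∂p∂q is 0, so the Hessian at any point is diag(E_pp, E_qq) = diag(8(3p^2 - 6p - 10), 24(3q^2 + 4q - 16)).
At (2, -2): H = diag(-80, -288).
Both eigenvalues are negative, so H is negative definite: a local maximum.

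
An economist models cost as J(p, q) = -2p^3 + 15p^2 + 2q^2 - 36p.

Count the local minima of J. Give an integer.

1

J separates as a function of p plus a function of q, so ∇J=0 decouples.
∂J/∂p = -6(p - 3)(p - 2) = 0 at p ∈ {2, 3}; ∂J/∂q = 4q = 0 at q ∈ {0}.
The Hessian is diagonal: diag(J_pp, J_qq). Second derivatives: J_pp(2)=6, J_pp(3)=-6; J_qq(0)=4.
Local minima occur where both diagonal entries positive: (2, 0). Count: 1.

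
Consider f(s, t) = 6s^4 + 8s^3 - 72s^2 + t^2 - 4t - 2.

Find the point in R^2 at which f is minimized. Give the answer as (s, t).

(-3, 2)

f(s,t) separates as P(s) + Q(t) − 2, so its minimum is min P + min Q − 2.
P'(s) = 24s(s - 2)(s + 3) vanishes at s ∈ {-3, 0, 2}; Q'(t) = 2(t - 2) vanishes at t ∈ {2}.
Local minima of P (where P''>0): P(-3)=-378, P(2)=-128. Local minima of Q: Q(2)=-4.
So the global minimum of f is P(-3) + Q(2) − 2 = -378 − 4 − 2 = -384, attained at (-3, 2).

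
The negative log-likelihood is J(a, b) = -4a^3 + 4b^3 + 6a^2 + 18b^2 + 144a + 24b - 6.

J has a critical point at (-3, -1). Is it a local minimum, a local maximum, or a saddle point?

local minimum

The mixed partial ∂²J/∂a∂b is 0, so the Hessian at any point is diag(J_aa, J_bb) = diag(12(-2a + 1), 12(2b + 3)).
At (-3, -1): H = diag(84, 12).
Both eigenvalues are positive, so H is positive definite: a local minimum.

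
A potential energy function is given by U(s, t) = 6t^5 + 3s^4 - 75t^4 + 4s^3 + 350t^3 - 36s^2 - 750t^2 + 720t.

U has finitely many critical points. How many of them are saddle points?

U separates as a function of s plus a function of t, so ∇U=0 decouples.
∂U/∂s = 12s(s - 2)(s + 3) = 0 at s ∈ {-3, 0, 2}; ∂U/∂t = 30(t - 4)(t - 3)(t - 2)(t - 1) = 0 at t ∈ {1, 2, 3, 4}.
The Hessian is diagonal: diag(U_ss, U_tt). Second derivatives: U_ss(-3)=180, U_ss(0)=-72, U_ss(2)=120; U_tt(1)=-180, U_tt(2)=60, U_tt(3)=-60, U_tt(4)=180.
Saddle points occur where the two diagonal entries have opposite signs: (-3, 1), (-3, 3), (0, 2), (0, 4), (2, 1), (2, 3). Count: 6.

6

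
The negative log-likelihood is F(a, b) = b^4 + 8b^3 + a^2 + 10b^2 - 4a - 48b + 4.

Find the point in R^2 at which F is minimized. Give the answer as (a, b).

(2, 1)

F(a,b) separates as P(a) + Q(b) + 4, so its minimum is min P + min Q + 4.
P'(a) = 2a - 4 vanishes at a ∈ {2}; Q'(b) = 4(b - 1)(b + 3)(b + 4) vanishes at b ∈ {-4, -3, 1}.
Local minima of P (where P''>0): P(2)=-4. Local minima of Q: Q(-4)=96, Q(1)=-29.
So the global minimum of F is P(2) + Q(1) + 4 = -4 − 29 + 4 = -29, attained at (2, 1).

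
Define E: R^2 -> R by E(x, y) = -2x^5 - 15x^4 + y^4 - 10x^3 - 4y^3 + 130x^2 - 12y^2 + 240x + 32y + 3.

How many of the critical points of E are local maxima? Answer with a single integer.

2

E separates as a function of x plus a function of y, so ∇E=0 decouples.
∂E/∂x = -10(x - 2)(x + 1)(x + 3)(x + 4) = 0 at x ∈ {-4, -3, -1, 2}; ∂E/∂y = 4(y - 4)(y - 1)(y + 2) = 0 at y ∈ {-2, 1, 4}.
The Hessian is diagonal: diag(E_xx, E_yy). Second derivatives: E_xx(-4)=180, E_xx(-3)=-100, E_xx(-1)=180, E_xx(2)=-900; E_yy(-2)=72, E_yy(1)=-36, E_yy(4)=72.
Local maxima occur where both diagonal entries negative: (-3, 1), (2, 1). Count: 2.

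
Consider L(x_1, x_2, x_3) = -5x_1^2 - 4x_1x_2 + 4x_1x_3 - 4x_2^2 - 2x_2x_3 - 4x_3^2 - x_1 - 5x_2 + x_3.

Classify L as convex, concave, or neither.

concave

L is quadratic, so its Hessian is the constant matrix H = [[-10, -4, 4], [-4, -8, -2], [4, -2, -8]].
Leading principal minors: -10, 64, -280.
Signs alternate −, +, − ⇒ H ≺ 0 ⇒ concave.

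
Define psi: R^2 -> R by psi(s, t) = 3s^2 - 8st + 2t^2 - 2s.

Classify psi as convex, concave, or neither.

psi is quadratic, so its Hessian is the constant matrix H = [[6, -8], [-8, 4]].
det(H) = -40, tr(H) = 10.
det(H) < 0, so H is indefinite: neither convex nor concave.

neither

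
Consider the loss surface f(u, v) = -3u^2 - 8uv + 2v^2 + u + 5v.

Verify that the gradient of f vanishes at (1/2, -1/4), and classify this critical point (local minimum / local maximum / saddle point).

∇f = (-6u - 8v + 1, -8u + 4v + 5); substituting (1/2, -1/4) gives ∇f = (0, 0), so (1/2, -1/4) is indeed a critical point.
The Hessian of f is constant: H = [[-6, -8], [-8, 4]].
det(H) = (-6)·4 − (-8)² = -88.
Since det(H) < 0, H is indefinite and the critical point is a saddle point.

saddle point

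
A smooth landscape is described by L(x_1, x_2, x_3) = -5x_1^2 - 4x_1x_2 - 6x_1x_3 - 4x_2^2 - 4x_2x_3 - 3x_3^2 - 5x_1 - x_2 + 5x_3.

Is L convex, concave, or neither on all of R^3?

concave

L is quadratic, so its Hessian is the constant matrix H = [[-10, -4, -6], [-4, -8, -4], [-6, -4, -6]].
Leading principal minors: -10, 64, -128.
Signs alternate −, +, − ⇒ H ≺ 0 ⇒ concave.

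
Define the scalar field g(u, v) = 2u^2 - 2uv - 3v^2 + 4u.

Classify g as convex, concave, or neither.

g is quadratic, so its Hessian is the constant matrix H = [[4, -2], [-2, -6]].
det(H) = -28, tr(H) = -2.
det(H) < 0, so H is indefinite: neither convex nor concave.

neither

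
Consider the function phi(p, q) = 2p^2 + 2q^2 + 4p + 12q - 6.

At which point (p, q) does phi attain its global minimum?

(-1, -3)

phi(p,q) separates as A(p) + B(q) − 6, so its minimum is min A + min B − 6.
A'(p) = 4p + 4 vanishes at p ∈ {-1}; B'(q) = 4q + 12 vanishes at q ∈ {-3}.
Local minima of A (where A''>0): A(-1)=-2. Local minima of B: B(-3)=-18.
So the global minimum of phi is A(-1) + B(-3) − 6 = -2 − 18 − 6 = -26, attained at (-1, -3).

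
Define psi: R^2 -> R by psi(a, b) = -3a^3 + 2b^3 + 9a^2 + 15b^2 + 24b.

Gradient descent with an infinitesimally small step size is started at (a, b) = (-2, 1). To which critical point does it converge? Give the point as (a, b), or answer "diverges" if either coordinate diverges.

(0, -1)

psi is separable, so gradient descent decouples: a follows -∂psi/∂a, b follows -∂psi/∂b.
∂psi/∂a = -9a(a - 2); at a=-2 this is -72, so a increases.
∂psi/∂b = 6(b + 1)(b + 4); at b=1 this is 60, so b decreases.
a converges to its nearest critical value 0 (a local min of the a-part); b converges to -1. The iterate converges to (0, -1).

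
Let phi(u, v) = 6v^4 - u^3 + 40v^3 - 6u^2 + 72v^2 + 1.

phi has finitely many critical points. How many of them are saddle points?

phi separates as a function of u plus a function of v, so ∇phi=0 decouples.
∂phi/∂u = -3u(u + 4) = 0 at u ∈ {-4, 0}; ∂phi/∂v = 24v(v + 2)(v + 3) = 0 at v ∈ {-3, -2, 0}.
The Hessian is diagonal: diag(phi_uu, phi_vv). Second derivatives: phi_uu(-4)=12, phi_uu(0)=-12; phi_vv(-3)=72, phi_vv(-2)=-48, phi_vv(0)=144.
Saddle points occur where the two diagonal entries have opposite signs: (-4, -2), (0, -3), (0, 0). Count: 3.

3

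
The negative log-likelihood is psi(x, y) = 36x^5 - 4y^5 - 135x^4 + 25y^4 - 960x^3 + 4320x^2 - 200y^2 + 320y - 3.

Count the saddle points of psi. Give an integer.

8

psi separates as a function of x plus a function of y, so ∇psi=0 decouples.
∂psi/∂x = 180x(x - 4)(x - 3)(x + 4) = 0 at x ∈ {-4, 0, 3, 4}; ∂psi/∂y = -20(y - 4)(y - 2)(y - 1)(y + 2) = 0 at y ∈ {-2, 1, 2, 4}.
The Hessian is diagonal: diag(psi_xx, psi_yy). Second derivatives: psi_xx(-4)=-40320, psi_xx(0)=8640, psi_xx(3)=-3780, psi_xx(4)=5760; psi_yy(-2)=1440, psi_yy(1)=-180, psi_yy(2)=160, psi_yy(4)=-720.
Saddle points occur where the two diagonal entries have opposite signs: (-4, -2), (-4, 2), (0, 1), (0, 4), (3, -2), (3, 2), (4, 1), (4, 4). Count: 8.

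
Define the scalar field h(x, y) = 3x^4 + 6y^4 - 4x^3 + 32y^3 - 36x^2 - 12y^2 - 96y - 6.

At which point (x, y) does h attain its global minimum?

h(x,y) separates as P(x) + Q(y) − 6, so its minimum is min P + min Q − 6.
P'(x) = 12x(x - 3)(x + 2) vanishes at x ∈ {-2, 0, 3}; Q'(y) = 24(y - 1)(y + 1)(y + 4) vanishes at y ∈ {-4, -1, 1}.
Local minima of P (where P''>0): P(-2)=-64, P(3)=-189. Local minima of Q: Q(-4)=-320, Q(1)=-70.
So the global minimum of h is P(3) + Q(-4) − 6 = -189 − 320 − 6 = -515, attained at (3, -4).

(3, -4)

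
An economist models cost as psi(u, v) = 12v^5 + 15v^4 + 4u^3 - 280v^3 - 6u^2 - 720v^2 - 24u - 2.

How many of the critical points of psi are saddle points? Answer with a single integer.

psi separates as a function of u plus a function of v, so ∇psi=0 decouples.
∂psi/∂u = 12(u - 2)(u + 1) = 0 at u ∈ {-1, 2}; ∂psi/∂v = 60v(v - 4)(v + 2)(v + 3) = 0 at v ∈ {-3, -2, 0, 4}.
The Hessian is diagonal: diag(psi_uu, psi_vv). Second derivatives: psi_uu(-1)=-36, psi_uu(2)=36; psi_vv(-3)=-1260, psi_vv(-2)=720, psi_vv(0)=-1440, psi_vv(4)=10080.
Saddle points occur where the two diagonal entries have opposite signs: (-1, -2), (-1, 4), (2, -3), (2, 0). Count: 4.

4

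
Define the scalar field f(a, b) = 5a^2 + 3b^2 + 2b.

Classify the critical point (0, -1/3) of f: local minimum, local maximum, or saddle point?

The Hessian of f is constant: H = [[10, 0], [0, 6]].
det(H) = 10·6 − 0² = 60.
det(H) > 0 and tr(H) = 16 > 0, so H is positive definite and the point is a local minimum.

local minimum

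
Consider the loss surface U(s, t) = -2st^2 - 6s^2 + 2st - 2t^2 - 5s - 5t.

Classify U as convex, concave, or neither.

neither

The term -2st^2 is cubic, so the Hessian is not constant.
∂²U/∂t² = -4s - 4, which takes both signs as s varies (negative for sufficiently large s). A diagonal entry of the Hessian changing sign means the Hessian is neither positive- nor negative-semidefinite on all of R^2.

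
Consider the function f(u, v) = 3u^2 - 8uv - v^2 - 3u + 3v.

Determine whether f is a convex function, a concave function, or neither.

f is quadratic, so its Hessian is the constant matrix H = [[6, -8], [-8, -2]].
det(H) = -76, tr(H) = 4.
det(H) < 0, so H is indefinite: neither convex nor concave.

neither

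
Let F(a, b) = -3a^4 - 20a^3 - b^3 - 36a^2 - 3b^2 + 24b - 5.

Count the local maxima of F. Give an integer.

2

F separates as a function of a plus a function of b, so ∇F=0 decouples.
∂F/∂a = -12a(a + 2)(a + 3) = 0 at a ∈ {-3, -2, 0}; ∂F/∂b = -3(b - 2)(b + 4) = 0 at b ∈ {-4, 2}.
The Hessian is diagonal: diag(F_aa, F_bb). Second derivatives: F_aa(-3)=-36, F_aa(-2)=24, F_aa(0)=-72; F_bb(-4)=18, F_bb(2)=-18.
Local maxima occur where both diagonal entries negative: (-3, 2), (0, 2). Count: 2.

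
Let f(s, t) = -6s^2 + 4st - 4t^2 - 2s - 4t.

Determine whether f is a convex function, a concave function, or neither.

f is quadratic, so its Hessian is the constant matrix H = [[-12, 4], [4, -8]].
det(H) = 80, tr(H) = -20.
det(H) > 0 and tr(H) < 0, so H is negative definite everywhere: concave.

concave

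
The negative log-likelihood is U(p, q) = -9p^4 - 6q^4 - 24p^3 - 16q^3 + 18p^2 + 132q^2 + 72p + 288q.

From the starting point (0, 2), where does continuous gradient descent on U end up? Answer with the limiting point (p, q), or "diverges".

(-1, -1)

U is separable, so gradient descent decouples: p follows -∂U/∂p, q follows -∂U/∂q.
∂U/∂p = -36(p - 1)(p + 1)(p + 2); at p=0 this is 72, so p decreases.
∂U/∂q = -24(q - 3)(q + 1)(q + 4); at q=2 this is 432, so q decreases.
p converges to its nearest critical value -1 (a local min of the p-part); q converges to -1. The iterate converges to (-1, -1).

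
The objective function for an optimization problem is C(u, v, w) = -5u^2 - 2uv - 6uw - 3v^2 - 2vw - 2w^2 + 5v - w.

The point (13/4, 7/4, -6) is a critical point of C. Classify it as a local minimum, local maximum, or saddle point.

local maximum

The Hessian is constant: H = [[-10, -2, -6], [-2, -6, -2], [-6, -2, -4]].
Leading principal minors: Δ₁ = -10, Δ₂ = 56, Δ₃ = -16.
The minors alternate sign starting negative (−, +, −), so H is negative definite: a local maximum.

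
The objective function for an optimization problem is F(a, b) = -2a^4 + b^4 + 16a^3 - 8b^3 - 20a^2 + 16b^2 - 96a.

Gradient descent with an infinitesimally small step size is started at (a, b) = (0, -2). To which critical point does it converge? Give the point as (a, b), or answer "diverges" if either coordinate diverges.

(3, 0)

F is separable, so gradient descent decouples: a follows -∂F/∂a, b follows -∂F/∂b.
∂F/∂a = -8(a - 4)(a - 3)(a + 1); at a=0 this is -96, so a increases.
∂F/∂b = 4b(b - 4)(b - 2); at b=-2 this is -192, so b increases.
a converges to its nearest critical value 3 (a local min of the a-part); b converges to 0. The iterate converges to (3, 0).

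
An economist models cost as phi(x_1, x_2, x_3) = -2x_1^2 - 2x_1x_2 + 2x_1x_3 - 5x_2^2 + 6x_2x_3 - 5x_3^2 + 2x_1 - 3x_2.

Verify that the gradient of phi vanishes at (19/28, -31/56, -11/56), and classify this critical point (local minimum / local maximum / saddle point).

∇phi = (-4x_1 - 2x_2 + 2x_3 + 2, -2x_1 - 10x_2 + 6x_3 - 3, 2x_1 + 6x_2 - 10x_3); substituting (19/28, -31/56, -11/56) gives ∇phi = (0, 0, 0), so (19/28, -31/56, -11/56) is indeed a critical point.
The Hessian is constant: H = [[-4, -2, 2], [-2, -10, 6], [2, 6, -10]].
Leading principal minors: Δ₁ = -4, Δ₂ = 36, Δ₃ = -224.
The minors alternate sign starting negative (−, +, −), so H is negative definite: a local maximum.

local maximum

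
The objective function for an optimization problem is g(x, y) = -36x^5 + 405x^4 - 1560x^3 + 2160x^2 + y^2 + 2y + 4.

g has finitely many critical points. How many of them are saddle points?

2

g separates as a function of x plus a function of y, so ∇g=0 decouples.
∂g/∂x = -180x(x - 4)(x - 3)(x - 2) = 0 at x ∈ {0, 2, 3, 4}; ∂g/∂y = 2(y + 1) = 0 at y ∈ {-1}.
The Hessian is diagonal: diag(g_xx, g_yy). Second derivatives: g_xx(0)=4320, g_xx(2)=-720, g_xx(3)=540, g_xx(4)=-1440; g_yy(-1)=2.
Saddle points occur where the two diagonal entries have opposite signs: (2, -1), (4, -1). Count: 2.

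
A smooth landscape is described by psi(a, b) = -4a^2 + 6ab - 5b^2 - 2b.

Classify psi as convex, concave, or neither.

psi is quadratic, so its Hessian is the constant matrix H = [[-8, 6], [6, -10]].
det(H) = 44, tr(H) = -18.
det(H) > 0 and tr(H) < 0, so H is negative definite everywhere: concave.

concave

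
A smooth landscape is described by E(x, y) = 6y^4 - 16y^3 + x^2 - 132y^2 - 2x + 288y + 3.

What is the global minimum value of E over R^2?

E(x,y) separates as P(x) + Q(y) + 3, so its minimum is min P + min Q + 3.
P'(x) = 2x - 2 vanishes at x ∈ {1}; Q'(y) = 24(y - 4)(y - 1)(y + 3) vanishes at y ∈ {-3, 1, 4}.
Local minima of P (where P''>0): P(1)=-1. Local minima of Q: Q(-3)=-1134, Q(4)=-448.
So the global minimum of E is P(1) + Q(-3) + 3 = -1 − 1134 + 3 = -1132, attained at (1, -3).

-1132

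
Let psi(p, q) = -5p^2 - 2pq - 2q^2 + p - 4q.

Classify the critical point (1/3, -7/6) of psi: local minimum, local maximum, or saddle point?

local maximum

The Hessian of psi is constant: H = [[-10, -2], [-2, -4]].
det(H) = (-10)·(-4) − (-2)² = 36.
det(H) > 0 and tr(H) = -14 < 0, so H is negative definite and the point is a local maximum.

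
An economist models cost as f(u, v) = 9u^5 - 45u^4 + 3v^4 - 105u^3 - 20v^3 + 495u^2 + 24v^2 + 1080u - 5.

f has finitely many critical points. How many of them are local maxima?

2

f separates as a function of u plus a function of v, so ∇f=0 decouples.
∂f/∂u = 45(u - 4)(u - 3)(u + 1)(u + 2) = 0 at u ∈ {-2, -1, 3, 4}; ∂f/∂v = 12v(v - 4)(v - 1) = 0 at v ∈ {0, 1, 4}.
The Hessian is diagonal: diag(f_uu, f_vv). Second derivatives: f_uu(-2)=-1350, f_uu(-1)=900, f_uu(3)=-900, f_uu(4)=1350; f_vv(0)=48, f_vv(1)=-36, f_vv(4)=144.
Local maxima occur where both diagonal entries negative: (-2, 1), (3, 1). Count: 2.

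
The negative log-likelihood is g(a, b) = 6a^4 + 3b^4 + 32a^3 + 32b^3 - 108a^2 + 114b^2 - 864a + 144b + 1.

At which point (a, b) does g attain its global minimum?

(3, -1)

g(a,b) separates as P(a) + Q(b) + 1, so its minimum is min P + min Q + 1.
P'(a) = 24(a - 3)(a + 3)(a + 4) vanishes at a ∈ {-4, -3, 3}; Q'(b) = 12(b + 1)(b + 3)(b + 4) vanishes at b ∈ {-4, -3, -1}.
Local minima of P (where P''>0): P(-4)=1216, P(3)=-2214. Local minima of Q: Q(-4)=-32, Q(-1)=-59.
So the global minimum of g is P(3) + Q(-1) + 1 = -2214 − 59 + 1 = -2272, attained at (3, -1).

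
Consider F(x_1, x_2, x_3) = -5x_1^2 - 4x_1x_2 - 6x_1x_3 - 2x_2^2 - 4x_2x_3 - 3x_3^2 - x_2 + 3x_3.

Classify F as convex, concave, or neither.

F is quadratic, so its Hessian is the constant matrix H = [[-10, -4, -6], [-4, -4, -4], [-6, -4, -6]].
Leading principal minors: -10, 24, -32.
Signs alternate −, +, − ⇒ H ≺ 0 ⇒ concave.

concave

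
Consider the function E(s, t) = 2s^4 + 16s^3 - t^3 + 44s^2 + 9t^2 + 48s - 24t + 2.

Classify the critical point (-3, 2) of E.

local minimum

The mixed partial ∂²E/∂s∂t is 0, so the Hessian at any point is diag(E_ss, E_tt) = diag(8(3s^2 + 12s + 11), 6(-t + 3)).
At (-3, 2): H = diag(16, 6).
Both eigenvalues are positive, so H is positive definite: a local minimum.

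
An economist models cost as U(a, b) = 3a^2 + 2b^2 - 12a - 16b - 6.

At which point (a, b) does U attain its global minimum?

(2, 4)

U(a,b) separates as P(a) + Q(b) − 6, so its minimum is min P + min Q − 6.
P'(a) = 6a - 12 vanishes at a ∈ {2}; Q'(b) = 4b - 16 vanishes at b ∈ {4}.
Local minima of P (where P''>0): P(2)=-12. Local minima of Q: Q(4)=-32.
So the global minimum of U is P(2) + Q(4) − 6 = -12 − 32 − 6 = -50, attained at (2, 4).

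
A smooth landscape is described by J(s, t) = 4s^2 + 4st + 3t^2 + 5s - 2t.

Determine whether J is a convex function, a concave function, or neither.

convex

J is quadratic, so its Hessian is the constant matrix H = [[8, 4], [4, 6]].
det(H) = 32, tr(H) = 14.
det(H) > 0 and tr(H) > 0, so H is positive definite everywhere: convex.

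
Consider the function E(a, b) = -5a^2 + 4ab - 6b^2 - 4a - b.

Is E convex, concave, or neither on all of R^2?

concave

E is quadratic, so its Hessian is the constant matrix H = [[-10, 4], [4, -12]].
det(H) = 104, tr(H) = -22.
det(H) > 0 and tr(H) < 0, so H is negative definite everywhere: concave.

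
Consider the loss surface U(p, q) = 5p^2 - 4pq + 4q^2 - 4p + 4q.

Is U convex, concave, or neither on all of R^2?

U is quadratic, so its Hessian is the constant matrix H = [[10, -4], [-4, 8]].
det(H) = 64, tr(H) = 18.
det(H) > 0 and tr(H) > 0, so H is positive definite everywhere: convex.

convex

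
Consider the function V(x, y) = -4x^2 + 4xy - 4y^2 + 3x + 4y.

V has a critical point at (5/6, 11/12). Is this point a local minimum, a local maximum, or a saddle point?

local maximum

The Hessian of V is constant: H = [[-8, 4], [4, -8]].
det(H) = (-8)·(-8) − 4² = 48.
det(H) > 0 and tr(H) = -16 < 0, so H is negative definite and the point is a local maximum.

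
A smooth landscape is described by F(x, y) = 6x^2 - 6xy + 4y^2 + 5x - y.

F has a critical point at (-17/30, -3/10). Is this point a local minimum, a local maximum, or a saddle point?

The Hessian of F is constant: H = [[12, -6], [-6, 8]].
det(H) = 12·8 − (-6)² = 60.
det(H) > 0 and tr(H) = 20 > 0, so H is positive definite and the point is a local minimum.

local minimum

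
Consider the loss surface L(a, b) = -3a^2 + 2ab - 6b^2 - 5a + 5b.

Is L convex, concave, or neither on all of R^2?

concave

L is quadratic, so its Hessian is the constant matrix H = [[-6, 2], [2, -12]].
det(H) = 68, tr(H) = -18.
det(H) > 0 and tr(H) < 0, so H is negative definite everywhere: concave.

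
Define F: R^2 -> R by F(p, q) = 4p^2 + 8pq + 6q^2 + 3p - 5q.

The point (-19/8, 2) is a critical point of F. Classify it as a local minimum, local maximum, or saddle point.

The Hessian of F is constant: H = [[8, 8], [8, 12]].
det(H) = 8·12 − 8² = 32.
det(H) > 0 and tr(H) = 20 > 0, so H is positive definite and the point is a local minimum.

local minimum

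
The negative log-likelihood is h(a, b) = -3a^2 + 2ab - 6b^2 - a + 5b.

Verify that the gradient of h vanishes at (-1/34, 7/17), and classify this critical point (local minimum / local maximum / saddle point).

∇h = (-6a + 2b - 1, 2a - 12b + 5); substituting (-1/34, 7/17) gives ∇h = (0, 0), so (-1/34, 7/17) is indeed a critical point.
The Hessian of h is constant: H = [[-6, 2], [2, -12]].
det(H) = (-6)·(-12) − 2² = 68.
det(H) > 0 and tr(H) = -18 < 0, so H is negative definite and the point is a local maximum.

local maximum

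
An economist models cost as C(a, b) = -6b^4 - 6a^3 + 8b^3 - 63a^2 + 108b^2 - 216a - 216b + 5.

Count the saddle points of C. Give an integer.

C separates as a function of a plus a function of b, so ∇C=0 decouples.
∂C/∂a = -18(a + 3)(a + 4) = 0 at a ∈ {-4, -3}; ∂C/∂b = -24(b - 3)(b - 1)(b + 3) = 0 at b ∈ {-3, 1, 3}.
The Hessian is diagonal: diag(C_aa, C_bb). Second derivatives: C_aa(-4)=18, C_aa(-3)=-18; C_bb(-3)=-576, C_bb(1)=192, C_bb(3)=-288.
Saddle points occur where the two diagonal entries have opposite signs: (-4, -3), (-4, 3), (-3, 1). Count: 3.

3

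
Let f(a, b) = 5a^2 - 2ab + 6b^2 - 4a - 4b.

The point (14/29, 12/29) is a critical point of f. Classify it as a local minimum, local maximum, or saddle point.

The Hessian of f is constant: H = [[10, -2], [-2, 12]].
det(H) = 10·12 − (-2)² = 116.
det(H) > 0 and tr(H) = 22 > 0, so H is positive definite and the point is a local minimum.

local minimum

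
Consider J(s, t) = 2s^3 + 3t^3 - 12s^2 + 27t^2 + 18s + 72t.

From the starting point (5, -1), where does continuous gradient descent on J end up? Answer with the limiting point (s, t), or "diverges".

(3, -2)

J is separable, so gradient descent decouples: s follows -∂J/∂s, t follows -∂J/∂t.
∂J/∂s = 6(s - 3)(s - 1); at s=5 this is 48, so s decreases.
∂J/∂t = 9(t + 2)(t + 4); at t=-1 this is 27, so t decreases.
s converges to its nearest critical value 3 (a local min of the s-part); t converges to -2. The iterate converges to (3, -2).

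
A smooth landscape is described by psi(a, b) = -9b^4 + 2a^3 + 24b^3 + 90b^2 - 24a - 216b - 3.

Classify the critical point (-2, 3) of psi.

The mixed partial ∂²psi/∂a∂b is 0, so the Hessian at any point is diag(psi_aa, psi_bb) = diag(12a, 36(-3b^2 + 4b + 5)).
At (-2, 3): H = diag(-24, -360).
Both eigenvalues are negative, so H is negative definite: a local maximum.

local maximum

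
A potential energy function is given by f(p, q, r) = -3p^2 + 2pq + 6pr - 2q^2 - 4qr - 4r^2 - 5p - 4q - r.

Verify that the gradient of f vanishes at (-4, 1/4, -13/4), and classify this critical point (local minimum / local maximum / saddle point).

local maximum

∇f = (-6p + 2q + 6r - 5, 2p - 4q - 4r - 4, 6p - 4q - 8r - 1); substituting (-4, 1/4, -13/4) gives ∇f = (0, 0, 0), so (-4, 1/4, -13/4) is indeed a critical point.
The Hessian is constant: H = [[-6, 2, 6], [2, -4, -4], [6, -4, -8]].
Leading principal minors: Δ₁ = -6, Δ₂ = 20, Δ₃ = -16.
The minors alternate sign starting negative (−, +, −), so H is negative definite: a local maximum.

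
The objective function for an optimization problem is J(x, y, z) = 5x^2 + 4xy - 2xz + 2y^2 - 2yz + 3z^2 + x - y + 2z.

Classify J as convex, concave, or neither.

convex

J is quadratic, so its Hessian is the constant matrix H = [[10, 4, -2], [4, 4, -2], [-2, -2, 6]].
Leading principal minors: 10, 24, 120.
All positive ⇒ H ≻ 0 ⇒ convex.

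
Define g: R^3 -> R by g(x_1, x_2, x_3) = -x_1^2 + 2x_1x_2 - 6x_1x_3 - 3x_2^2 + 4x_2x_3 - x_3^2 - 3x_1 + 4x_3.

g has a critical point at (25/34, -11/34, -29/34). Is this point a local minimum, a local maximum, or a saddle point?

The Hessian is constant: H = [[-2, 2, -6], [2, -6, 4], [-6, 4, -2]].
Leading principal minors: Δ₁ = -2, Δ₂ = 8, Δ₃ = 136.
The minors fit neither the all-positive nor the alternating-sign pattern, so H is indefinite: a saddle point.

saddle point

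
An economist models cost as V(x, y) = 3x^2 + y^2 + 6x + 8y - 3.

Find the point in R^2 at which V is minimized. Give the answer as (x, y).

(-1, -4)

V(x,y) separates as P(x) + Q(y) − 3, so its minimum is min P + min Q − 3.
P'(x) = 6x + 6 vanishes at x ∈ {-1}; Q'(y) = 2y + 8 vanishes at y ∈ {-4}.
Local minima of P (where P''>0): P(-1)=-3. Local minima of Q: Q(-4)=-16.
So the global minimum of V is P(-1) + Q(-4) − 3 = -3 − 16 − 3 = -22, attained at (-1, -4).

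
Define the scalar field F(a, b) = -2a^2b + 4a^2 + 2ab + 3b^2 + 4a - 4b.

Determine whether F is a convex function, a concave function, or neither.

neither

The term -2a^2b is cubic, so the Hessian is not constant.
∂²F/∂a² = -4b + 8, which takes both signs as b varies (negative for sufficiently large b). A diagonal entry of the Hessian changing sign means the Hessian is neither positive- nor negative-semidefinite on all of R^2.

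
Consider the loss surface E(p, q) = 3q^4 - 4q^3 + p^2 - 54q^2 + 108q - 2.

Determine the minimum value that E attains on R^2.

-461

E(p,q) separates as A(p) + B(q) − 2, so its minimum is min A + min B − 2.
A'(p) = 2p vanishes at p ∈ {0}; B'(q) = 12(q - 3)(q - 1)(q + 3) vanishes at q ∈ {-3, 1, 3}.
Local minima of A (where A''>0): A(0)=0. Local minima of B: B(-3)=-459, B(3)=-27.
So the global minimum of E is A(0) + B(-3) − 2 = 0 − 459 − 2 = -461, attained at (0, -3).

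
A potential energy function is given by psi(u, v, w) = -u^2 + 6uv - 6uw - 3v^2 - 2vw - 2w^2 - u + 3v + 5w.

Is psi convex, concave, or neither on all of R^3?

neither

psi is quadratic, so its Hessian is the constant matrix H = [[-2, 6, -6], [6, -6, -2], [-6, -2, -4]].
Leading principal minors: -2, -24, 464.
Neither pattern holds ⇒ H is indefinite ⇒ neither convex nor concave.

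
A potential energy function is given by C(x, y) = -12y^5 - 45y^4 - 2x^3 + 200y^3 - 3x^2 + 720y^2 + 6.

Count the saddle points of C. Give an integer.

4

C separates as a function of x plus a function of y, so ∇C=0 decouples.
∂C/∂x = -6x(x + 1) = 0 at x ∈ {-1, 0}; ∂C/∂y = -60y(y - 3)(y + 2)(y + 4) = 0 at y ∈ {-4, -2, 0, 3}.
The Hessian is diagonal: diag(C_xx, C_yy). Second derivatives: C_xx(-1)=6, C_xx(0)=-6; C_yy(-4)=3360, C_yy(-2)=-1200, C_yy(0)=1440, C_yy(3)=-6300.
Saddle points occur where the two diagonal entries have opposite signs: (-1, -2), (-1, 3), (0, -4), (0, 0). Count: 4.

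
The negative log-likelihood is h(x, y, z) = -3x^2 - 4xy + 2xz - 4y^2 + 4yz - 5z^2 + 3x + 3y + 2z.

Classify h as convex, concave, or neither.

concave

h is quadratic, so its Hessian is the constant matrix H = [[-6, -4, 2], [-4, -8, 4], [2, 4, -10]].
Leading principal minors: -6, 32, -256.
Signs alternate −, +, − ⇒ H ≺ 0 ⇒ concave.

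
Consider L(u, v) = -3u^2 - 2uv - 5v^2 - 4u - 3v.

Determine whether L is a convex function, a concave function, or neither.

L is quadratic, so its Hessian is the constant matrix H = [[-6, -2], [-2, -10]].
det(H) = 56, tr(H) = -16.
det(H) > 0 and tr(H) < 0, so H is negative definite everywhere: concave.

concave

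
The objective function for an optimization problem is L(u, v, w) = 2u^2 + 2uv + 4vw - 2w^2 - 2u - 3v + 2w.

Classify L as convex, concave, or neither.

neither

L is quadratic, so its Hessian is the constant matrix H = [[4, 2, 0], [2, 0, 4], [0, 4, -4]].
Leading principal minors: 4, -4, -48.
Neither pattern holds ⇒ H is indefinite ⇒ neither convex nor concave.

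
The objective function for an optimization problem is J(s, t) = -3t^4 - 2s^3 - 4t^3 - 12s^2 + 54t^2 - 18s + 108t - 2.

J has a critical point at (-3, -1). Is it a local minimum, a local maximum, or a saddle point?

The mixed partial ∂²J/∂s∂t is 0, so the Hessian at any point is diag(J_ss, J_tt) = diag(-12(s + 2), 12(-3t^2 - 2t + 9)).
At (-3, -1): H = diag(12, 96).
Both eigenvalues are positive, so H is positive definite: a local minimum.

local minimum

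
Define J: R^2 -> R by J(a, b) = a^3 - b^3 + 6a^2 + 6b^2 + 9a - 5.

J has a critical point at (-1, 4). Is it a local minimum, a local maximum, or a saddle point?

saddle point

The mixed partial ∂²J/∂a∂b is 0, so the Hessian at any point is diag(J_aa, J_bb) = diag(6(a + 2), 6(-b + 2)).
At (-1, 4): H = diag(6, -12).
The eigenvalues have opposite signs, so H is indefinite: a saddle point.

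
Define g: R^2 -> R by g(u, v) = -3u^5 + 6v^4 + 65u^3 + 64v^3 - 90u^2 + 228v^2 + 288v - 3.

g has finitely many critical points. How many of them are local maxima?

g separates as a function of u plus a function of v, so ∇g=0 decouples.
∂g/∂u = -15u(u - 3)(u - 1)(u + 4) = 0 at u ∈ {-4, 0, 1, 3}; ∂g/∂v = 24(v + 1)(v + 3)(v + 4) = 0 at v ∈ {-4, -3, -1}.
The Hessian is diagonal: diag(g_uu, g_vv). Second derivatives: g_uu(-4)=2100, g_uu(0)=-180, g_uu(1)=150, g_uu(3)=-630; g_vv(-4)=72, g_vv(-3)=-48, g_vv(-1)=144.
Local maxima occur where both diagonal entries negative: (0, -3), (3, -3). Count: 2.

2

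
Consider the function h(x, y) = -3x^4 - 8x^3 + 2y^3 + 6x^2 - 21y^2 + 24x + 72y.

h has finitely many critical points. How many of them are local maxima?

2

h separates as a function of x plus a function of y, so ∇h=0 decouples.
∂h/∂x = -12(x - 1)(x + 1)(x + 2) = 0 at x ∈ {-2, -1, 1}; ∂h/∂y = 6(y - 4)(y - 3) = 0 at y ∈ {3, 4}.
The Hessian is diagonal: diag(h_xx, h_yy). Second derivatives: h_xx(-2)=-36, h_xx(-1)=24, h_xx(1)=-72; h_yy(3)=-6, h_yy(4)=6.
Local maxima occur where both diagonal entries negative: (-2, 3), (1, 3). Count: 2.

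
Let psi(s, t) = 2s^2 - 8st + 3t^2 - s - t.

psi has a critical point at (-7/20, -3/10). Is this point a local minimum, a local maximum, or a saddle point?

The Hessian of psi is constant: H = [[4, -8], [-8, 6]].
det(H) = 4·6 − (-8)² = -40.
Since det(H) < 0, H is indefinite and the critical point is a saddle point.

saddle point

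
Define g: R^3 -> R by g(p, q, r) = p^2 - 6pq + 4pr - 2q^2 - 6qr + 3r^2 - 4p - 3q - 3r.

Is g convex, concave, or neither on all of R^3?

neither

g is quadratic, so its Hessian is the constant matrix H = [[2, -6, 4], [-6, -4, -6], [4, -6, 6]].
Leading principal minors: 2, -44, 16.
Neither pattern holds ⇒ H is indefinite ⇒ neither convex nor concave.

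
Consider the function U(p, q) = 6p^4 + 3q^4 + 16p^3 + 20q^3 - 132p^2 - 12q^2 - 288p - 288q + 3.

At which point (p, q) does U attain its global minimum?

(3, 2)

U(p,q) separates as A(p) + B(q) + 3, so its minimum is min A + min B + 3.
A'(p) = 24(p - 3)(p + 1)(p + 4) vanishes at p ∈ {-4, -1, 3}; B'(q) = 12(q - 2)(q + 3)(q + 4) vanishes at q ∈ {-4, -3, 2}.
Local minima of A (where A''>0): A(-4)=-448, A(3)=-1134. Local minima of B: B(-4)=448, B(2)=-416.
So the global minimum of U is A(3) + B(2) + 3 = -1134 − 416 + 3 = -1547, attained at (3, 2).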